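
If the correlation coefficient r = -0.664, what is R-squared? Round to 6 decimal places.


R^2 = r^2 = (-0.664)^2 = 0.440896

0.440896


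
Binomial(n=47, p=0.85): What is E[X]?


E[X] = n*p = 47 * 0.85 = 39.95

39.95


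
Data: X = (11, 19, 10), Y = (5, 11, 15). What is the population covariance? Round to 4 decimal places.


Cov = (1/n)*sum((xi-xbar)(yi-ybar))
n = 3, xbar = 40/3 ≈ 13.333333, ybar = 31/3 ≈ 10.333333
sum((xi-xbar)(yi-ybar)) = 2/3 ≈ 0.666667
Cov = 0.666667 / 3 = 2/9 ≈ 0.222222

0.2222


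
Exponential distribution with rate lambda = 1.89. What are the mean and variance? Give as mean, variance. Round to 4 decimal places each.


mean = 1/lam, var = 1/lam^2
mean = 1 / 1.89 = 100/189 ≈ 0.529101
lam^2 = 1.89^2 = 3.5721
var = 1 / 3.5721 ≈ 0.279947

0.5291, 0.2799


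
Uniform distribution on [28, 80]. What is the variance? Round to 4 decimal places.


Var = (b-a)^2 / 12
(b-a)^2 = (80 - 28)^2 = 2704
Var = 2704/12 ≈ 225.333333

225.3333


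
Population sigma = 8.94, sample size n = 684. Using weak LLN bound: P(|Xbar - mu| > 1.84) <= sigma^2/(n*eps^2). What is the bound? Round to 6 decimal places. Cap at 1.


bound = min(1, sigma^2/(n*eps^2))
sigma^2 = 8.94^2 = 79.9236
n*eps^2 = 684 * 1.84^2 = 684 * 3.3856 = 2315.7504
sigma^2/(n*eps^2) = 79.9236 / 2315.7504 ≈ 0.03451305

0.034513


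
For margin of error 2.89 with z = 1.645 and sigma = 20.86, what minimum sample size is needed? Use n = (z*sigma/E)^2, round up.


z*sigma/E = 1.645 * 20.86 / 2.89 ≈ 11.873599
(z*sigma/E)^2 ≈ 140.982344
round up: n = 141

141


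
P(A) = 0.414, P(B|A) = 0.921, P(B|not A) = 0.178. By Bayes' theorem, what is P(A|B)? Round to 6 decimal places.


P(A|B) = P(B|A)*P(A) / P(B), P(B) = P(B|A)*P(A) + P(B|not A)*P(not A)
P(B|A)*P(A) = 0.921 * 0.414 = 0.381294
P(B|not A)*P(not A) = 0.178 * 0.586 = 0.104308
P(B) = 0.381294 + 0.104308 = 0.485602
P(A|B) = 0.381294 / 0.485602 ≈ 0.78519858

0.785199


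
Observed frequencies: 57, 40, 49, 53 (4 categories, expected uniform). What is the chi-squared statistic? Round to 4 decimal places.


chi2 = sum((O-E)^2/E), E = total/4
total = 199, E = 199/4 = 49.75
(57 - 49.75)^2 / 49.75 = 52.5625 / 49.75 = 841/796 ≈ 1.056533
(40 - 49.75)^2 / 49.75 = 95.0625 / 49.75 = 1521/796 ≈ 1.910804
(49 - 49.75)^2 / 49.75 = 0.5625 / 49.75 = 9/796 ≈ 0.011307
(53 - 49.75)^2 / 49.75 = 10.5625 / 49.75 = 169/796 ≈ 0.212312
chi2 = 635/199 ≈ 3.190955

3.1910


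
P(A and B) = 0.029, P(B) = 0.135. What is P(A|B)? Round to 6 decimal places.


P(A|B) = P(A and B) / P(B) = 0.029 / 0.135 = 29/135 ≈ 0.21481481

0.214815


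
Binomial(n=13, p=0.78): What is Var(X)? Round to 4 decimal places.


Var = n*p*(1-p) = 13 * 0.78 * 0.22 = 2.2308

2.2308


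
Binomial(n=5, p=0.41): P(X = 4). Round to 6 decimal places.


P = C(n,k) * p^k * (1-p)^(n-k)
C(5,4) = 5
p^k = 0.41^4 = 0.02825761
(1-p)^(n-k) = 0.59^1 = 0.59
P = 5 * 0.02825761 * 0.59 ≈ 0.083360

0.083360


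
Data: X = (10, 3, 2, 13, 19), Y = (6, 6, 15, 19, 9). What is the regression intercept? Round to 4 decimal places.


a = ybar - b*xbar, where b = sum((xi-xbar)(yi-ybar)) / sum((xi-xbar)^2)
n = 5, xbar = 47/5 = 9.4, ybar = 55/5 = 11
Sxy = sum((xi-xbar)(yi-ybar)) = 9
Sxx = sum((xi-xbar)^2) = 201.2
b = Sxy / Sxx = 45/1006 ≈ 0.044732
a = 11 - 0.044732 * 9.4 = 10643/1006 ≈ 10.579523

10.5795


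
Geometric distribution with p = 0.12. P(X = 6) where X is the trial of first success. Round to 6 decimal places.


P = (1-p)^(k-1) * p
(1-p)^(k-1) = 0.88^5 ≈ 0.5277319
P = 0.5277319 * 0.12 ≈ 0.06332783

0.063328


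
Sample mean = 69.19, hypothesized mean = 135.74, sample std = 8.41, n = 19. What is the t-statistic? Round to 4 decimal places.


t = (xbar - mu0) / (s/sqrt(n))
xbar - mu0 = 69.19 - 135.74 = -66.55
sqrt(19) ≈ 4.35889894
s/sqrt(n) = 8.41 / 4.35889894 ≈ 1.92938632
t = -66.55 / 1.92938632 ≈ -34.492833

-34.4928


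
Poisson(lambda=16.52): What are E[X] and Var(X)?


E[X] = Var(X) = lambda = 16.52

16.52, 16.52


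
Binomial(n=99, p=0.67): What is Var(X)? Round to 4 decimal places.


Var = n*p*(1-p) = 99 * 0.67 * 0.33 = 21.8889

21.8889


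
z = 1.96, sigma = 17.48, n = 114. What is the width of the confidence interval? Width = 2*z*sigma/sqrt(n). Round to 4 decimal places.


width = 2*z*sigma/sqrt(n)
2*z*sigma = 2 * 1.96 * 17.48 = 68.5216
sqrt(114) ≈ 10.677078
width = 68.5216 / 10.677078 ≈ 6.417636

6.4176


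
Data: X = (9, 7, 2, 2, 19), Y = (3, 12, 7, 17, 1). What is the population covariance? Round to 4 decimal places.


Cov = (1/n)*sum((xi-xbar)(yi-ybar))
n = 5, xbar = 39/5 = 7.8, ybar = 40/5 = 8
sum((xi-xbar)(yi-ybar)) = -134
Cov = -134 / 5 = -26.8

-26.8000


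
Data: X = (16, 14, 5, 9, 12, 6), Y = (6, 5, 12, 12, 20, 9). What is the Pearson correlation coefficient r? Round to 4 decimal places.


r = sum((xi-xbar)(yi-ybar)) / sqrt(sum((xi-xbar)^2) * sum((yi-ybar)^2))
n = 6, xbar = 62/6 = 31/3 ≈ 10.333333, ybar = 64/6 = 32/3 ≈ 10.666667
Sxy = sum((xi-xbar)(yi-ybar)) = -100/3 ≈ -33.333333
Sxx = sum((xi-xbar)^2) = 292/3 ≈ 97.333333
Syy = sum((yi-ybar)^2) = 442/3 ≈ 147.333333
sqrt(Sxx*Syy) ≈ 119.751595
r = Sxy / sqrt(Sxx*Syy) = -33.333333 / 119.751595 ≈ -0.278354

-0.2784


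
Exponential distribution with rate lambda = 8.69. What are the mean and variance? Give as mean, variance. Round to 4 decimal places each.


mean = 1/lam, var = 1/lam^2
mean = 1 / 8.69 = 100/869 ≈ 0.115075
lam^2 = 8.69^2 = 75.5161
var = 1 / 75.5161 ≈ 0.013242

0.1151, 0.0132


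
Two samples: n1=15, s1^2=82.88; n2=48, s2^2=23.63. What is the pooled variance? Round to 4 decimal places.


sp^2 = ((n1-1)*s1^2 + (n2-1)*s2^2)/(n1+n2-2)
(n1-1)*s1^2 = 14 * 82.88 = 1160.32
(n2-1)*s2^2 = 47 * 23.63 = 1110.61
numerator = 1160.32 + 1110.61 = 2270.93
n1+n2-2 = 61
sp^2 = 2270.93 / 61 = 227093/6100 ≈ 37.228361

37.2284


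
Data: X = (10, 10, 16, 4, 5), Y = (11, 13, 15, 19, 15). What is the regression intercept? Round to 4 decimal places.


a = ybar - b*xbar, where b = sum((xi-xbar)(yi-ybar)) / sum((xi-xbar)^2)
n = 5, xbar = 45/5 = 9, ybar = 73/5 = 14.6
Sxy = sum((xi-xbar)(yi-ybar)) = -26
Sxx = sum((xi-xbar)^2) = 92
b = Sxy / Sxx = -13/46 ≈ -0.282609
a = 14.6 - (-0.282609) * 9 = 3943/230 ≈ 17.143478

17.1435


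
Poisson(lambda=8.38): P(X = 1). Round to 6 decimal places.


P = e^(-lam) * lam^k / k!
e^(-8.38) ≈ 0.0002294099
lam^k = 8.38^1 = 8.38
k! = 1! = 1
P = 0.0002294099 * 8.38 / 1 ≈ 0.001922

0.001922


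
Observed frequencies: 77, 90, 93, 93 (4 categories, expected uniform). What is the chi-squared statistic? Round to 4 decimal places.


chi2 = sum((O-E)^2/E), E = total/4
total = 353, E = 353/4 = 88.25
(77 - 88.25)^2 / 88.25 = 126.5625 / 88.25 = 2025/1412 ≈ 1.434136
(90 - 88.25)^2 / 88.25 = 3.0625 / 88.25 = 49/1412 ≈ 0.034703
(93 - 88.25)^2 / 88.25 = 22.5625 / 88.25 = 361/1412 ≈ 0.255666
(93 - 88.25)^2 / 88.25 = 22.5625 / 88.25 = 361/1412 ≈ 0.255666
chi2 = 699/353 ≈ 1.980170

1.9802


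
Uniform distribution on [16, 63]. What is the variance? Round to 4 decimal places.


Var = (b-a)^2 / 12
(b-a)^2 = (63 - 16)^2 = 2209
Var = 2209/12 ≈ 184.083333

184.0833


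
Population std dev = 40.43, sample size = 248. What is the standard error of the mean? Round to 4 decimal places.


SE = sigma / sqrt(n)
sqrt(248) ≈ 15.748016
SE = 40.43 / 15.748016 ≈ 2.567308

2.5673


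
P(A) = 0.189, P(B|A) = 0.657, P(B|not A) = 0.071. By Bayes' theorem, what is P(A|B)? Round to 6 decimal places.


P(A|B) = P(B|A)*P(A) / P(B), P(B) = P(B|A)*P(A) + P(B|not A)*P(not A)
P(B|A)*P(A) = 0.657 * 0.189 = 0.124173
P(B|not A)*P(not A) = 0.071 * 0.811 = 0.057581
P(B) = 0.124173 + 0.057581 = 0.181754
P(A|B) = 0.124173 / 0.181754 ≈ 0.68319267

0.683193


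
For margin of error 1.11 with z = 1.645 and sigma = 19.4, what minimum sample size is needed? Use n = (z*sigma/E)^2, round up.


z*sigma/E = 1.645 * 19.4 / 1.11 = 31913/1110 ≈ 28.750450
(z*sigma/E)^2 ≈ 826.588401
round up: n = 827

827


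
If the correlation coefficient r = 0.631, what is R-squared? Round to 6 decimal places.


R^2 = r^2 = (0.631)^2 = 0.398161

0.398161


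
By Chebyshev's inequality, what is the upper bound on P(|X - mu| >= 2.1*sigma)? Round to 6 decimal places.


P <= 1/k^2
k^2 = 2.1^2 = 4.41
1/k^2 = 1 / 4.41 = 100/441 ≈ 0.22675737

0.226757


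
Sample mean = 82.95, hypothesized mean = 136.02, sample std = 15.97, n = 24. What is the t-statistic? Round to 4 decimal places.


t = (xbar - mu0) / (s/sqrt(n))
xbar - mu0 = 82.95 - 136.02 = -53.07
sqrt(24) ≈ 4.89897949
s/sqrt(n) = 15.97 / 4.89897949 ≈ 3.25986260
t = -53.07 / 3.25986260 ≈ -16.279827

-16.2798


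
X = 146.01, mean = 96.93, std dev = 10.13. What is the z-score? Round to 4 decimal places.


z = (X - mu) / sigma
X - mu = 146.01 - 96.93 = 49.08
z = 49.08 / 10.13 = 4908/1013 ≈ 4.845015

4.8450


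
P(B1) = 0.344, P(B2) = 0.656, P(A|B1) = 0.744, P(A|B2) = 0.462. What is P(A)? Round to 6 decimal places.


P(A) = P(A|B1)*P(B1) + P(A|B2)*P(B2)
P(A|B1)*P(B1) = 0.744 * 0.344 = 0.255936
P(A|B2)*P(B2) = 0.462 * 0.656 = 0.303072
P(A) = 0.255936 + 0.303072 = 0.559008

0.559008


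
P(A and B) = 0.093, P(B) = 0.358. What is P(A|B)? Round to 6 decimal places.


P(A|B) = P(A and B) / P(B) = 0.093 / 0.358 = 93/358 ≈ 0.25977654

0.259777


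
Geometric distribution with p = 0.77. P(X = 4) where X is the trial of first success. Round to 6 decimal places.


P = (1-p)^(k-1) * p
(1-p)^(k-1) = 0.23^3 = 0.012167
P = 0.012167 * 0.77 = 0.00936859

0.009369


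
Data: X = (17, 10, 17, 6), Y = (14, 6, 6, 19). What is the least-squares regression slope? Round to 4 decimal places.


b = sum((xi-xbar)(yi-ybar)) / sum((xi-xbar)^2)
n = 4, xbar = 50/4 = 12.5, ybar = 45/4 = 11.25
Sxy = sum((xi-xbar)(yi-ybar)) = -48.5
Sxx = sum((xi-xbar)^2) = 89
b = Sxy / Sxx = -97/178 ≈ -0.544944

-0.5449


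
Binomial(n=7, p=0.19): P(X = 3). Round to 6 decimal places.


P = C(n,k) * p^k * (1-p)^(n-k)
C(7,3) = 35
p^k = 0.19^3 = 0.006859
(1-p)^(n-k) = 0.81^4 ≈ 0.4304672
P = 35 * 0.006859 * 0.4304672 ≈ 0.103340

0.103340


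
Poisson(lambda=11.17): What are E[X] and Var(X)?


E[X] = Var(X) = lambda = 11.17

11.17, 11.17


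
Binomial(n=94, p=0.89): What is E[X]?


E[X] = n*p = 94 * 0.89 = 83.66

83.66


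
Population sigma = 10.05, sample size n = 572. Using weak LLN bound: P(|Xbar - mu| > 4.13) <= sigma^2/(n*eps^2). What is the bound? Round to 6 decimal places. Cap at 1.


bound = min(1, sigma^2/(n*eps^2))
sigma^2 = 10.05^2 = 101.0025
n*eps^2 = 572 * 4.13^2 = 572 * 17.0569 = 9756.5468
sigma^2/(n*eps^2) = 101.0025 / 9756.5468 ≈ 0.01035228

0.010352


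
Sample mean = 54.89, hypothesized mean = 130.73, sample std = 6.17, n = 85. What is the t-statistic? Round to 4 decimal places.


t = (xbar - mu0) / (s/sqrt(n))
xbar - mu0 = 54.89 - 130.73 = -75.84
sqrt(85) ≈ 9.21954446
s/sqrt(n) = 6.17 / 9.21954446 ≈ 0.66923046
t = -75.84 / 0.66923046 ≈ -113.324190

-113.3242


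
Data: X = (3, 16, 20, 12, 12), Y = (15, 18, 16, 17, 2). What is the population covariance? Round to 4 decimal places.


Cov = (1/n)*sum((xi-xbar)(yi-ybar))
n = 5, xbar = 63/5 = 12.6, ybar = 68/5 = 13.6
sum((xi-xbar)(yi-ybar)) = 24.2
Cov = 24.2 / 5 = 4.84

4.8400


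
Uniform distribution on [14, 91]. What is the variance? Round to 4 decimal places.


Var = (b-a)^2 / 12
(b-a)^2 = (91 - 14)^2 = 5929
Var = 5929/12 ≈ 494.083333

494.0833


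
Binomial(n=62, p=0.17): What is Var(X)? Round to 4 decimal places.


Var = n*p*(1-p) = 62 * 0.17 * 0.83 = 8.7482

8.7482


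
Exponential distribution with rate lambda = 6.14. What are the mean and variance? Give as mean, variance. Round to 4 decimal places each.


mean = 1/lam, var = 1/lam^2
mean = 1 / 6.14 = 50/307 ≈ 0.162866
lam^2 = 6.14^2 = 37.6996
var = 1 / 37.6996 ≈ 0.026525

0.1629, 0.0265


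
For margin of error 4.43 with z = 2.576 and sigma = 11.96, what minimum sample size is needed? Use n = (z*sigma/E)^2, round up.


z*sigma/E = 2.576 * 11.96 / 4.43 ≈ 6.954619
(z*sigma/E)^2 ≈ 48.366719
round up: n = 49

49


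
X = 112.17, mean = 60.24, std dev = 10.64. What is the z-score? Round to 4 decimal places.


z = (X - mu) / sigma
X - mu = 112.17 - 60.24 = 51.93
z = 51.93 / 10.64 = 5193/1064 ≈ 4.880639

4.8806


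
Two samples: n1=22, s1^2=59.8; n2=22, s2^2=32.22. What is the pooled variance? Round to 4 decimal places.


sp^2 = ((n1-1)*s1^2 + (n2-1)*s2^2)/(n1+n2-2)
(n1-1)*s1^2 = 21 * 59.8 = 1255.8
(n2-1)*s2^2 = 21 * 32.22 = 676.62
numerator = 1255.8 + 676.62 = 1932.42
n1+n2-2 = 42
sp^2 = 1932.42 / 42 = 46.01

46.0100


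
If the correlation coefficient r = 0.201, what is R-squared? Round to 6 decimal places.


R^2 = r^2 = (0.201)^2 = 0.040401

0.040401


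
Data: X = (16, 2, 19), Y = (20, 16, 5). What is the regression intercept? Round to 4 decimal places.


a = ybar - b*xbar, where b = sum((xi-xbar)(yi-ybar)) / sum((xi-xbar)^2)
n = 3, xbar = 37/3 ≈ 12.333333, ybar = 41/3 ≈ 13.666667
Sxy = sum((xi-xbar)(yi-ybar)) = -176/3 ≈ -58.666667
Sxx = sum((xi-xbar)^2) = 494/3 ≈ 164.666667
b = Sxy / Sxx = -88/247 ≈ -0.356275
a = 13.666667 - (-0.356275) * 12.333333 = 4461/247 ≈ 18.060729

18.0607


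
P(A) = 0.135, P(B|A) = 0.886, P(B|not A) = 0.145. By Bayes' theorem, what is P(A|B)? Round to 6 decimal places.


P(A|B) = P(B|A)*P(A) / P(B), P(B) = P(B|A)*P(A) + P(B|not A)*P(not A)
P(B|A)*P(A) = 0.886 * 0.135 = 0.11961
P(B|not A)*P(not A) = 0.145 * 0.865 = 0.125425
P(B) = 0.11961 + 0.125425 = 0.245035
P(A|B) = 0.11961 / 0.245035 ≈ 0.48813435

0.488134


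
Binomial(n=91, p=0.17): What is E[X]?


E[X] = n*p = 91 * 0.17 = 15.47

15.47


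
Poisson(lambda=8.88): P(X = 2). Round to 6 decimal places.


P = e^(-lam) * lam^k / k!
e^(-8.88) ≈ 0.0001391442
lam^k = 8.88^2 = 78.8544
k! = 2! = 2
P = 0.0001391442 * 78.8544 / 2 ≈ 0.005486

0.005486


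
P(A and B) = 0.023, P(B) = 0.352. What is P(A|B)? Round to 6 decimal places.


P(A|B) = P(A and B) / P(B) = 0.023 / 0.352 = 23/352 ≈ 0.06534091

0.065341


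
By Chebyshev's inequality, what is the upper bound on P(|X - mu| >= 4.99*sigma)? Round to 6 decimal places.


P <= 1/k^2
k^2 = 4.99^2 = 24.9001
1/k^2 = 1 / 24.9001 ≈ 0.04016048

0.040160


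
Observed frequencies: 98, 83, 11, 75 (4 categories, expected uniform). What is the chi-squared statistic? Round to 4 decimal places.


chi2 = sum((O-E)^2/E), E = total/4
total = 267, E = 267/4 = 66.75
(98 - 66.75)^2 / 66.75 = 976.5625 / 66.75 = 15625/1068 ≈ 14.630150
(83 - 66.75)^2 / 66.75 = 264.0625 / 66.75 = 4225/1068 ≈ 3.955993
(11 - 66.75)^2 / 66.75 = 3108.0625 / 66.75 = 49729/1068 ≈ 46.562734
(75 - 66.75)^2 / 66.75 = 68.0625 / 66.75 = 363/356 ≈ 1.019663
chi2 = 5889/89 ≈ 66.168539

66.1685


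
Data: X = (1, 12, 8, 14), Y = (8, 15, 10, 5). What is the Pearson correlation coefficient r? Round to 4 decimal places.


r = sum((xi-xbar)(yi-ybar)) / sqrt(sum((xi-xbar)^2) * sum((yi-ybar)^2))
n = 4, xbar = 35/4 = 8.75, ybar = 38/4 = 9.5
Sxy = sum((xi-xbar)(yi-ybar)) = 5.5
Sxx = sum((xi-xbar)^2) = 98.75
Syy = sum((yi-ybar)^2) = 53
sqrt(Sxx*Syy) ≈ 72.344661
r = Sxy / sqrt(Sxx*Syy) = 5.5 / 72.344661 ≈ 0.076025

0.0760


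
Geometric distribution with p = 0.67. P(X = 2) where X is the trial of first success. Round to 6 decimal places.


P = (1-p)^(k-1) * p
(1-p)^(k-1) = 0.33^1 = 0.33
P = 0.33 * 0.67 = 0.2211

0.221100


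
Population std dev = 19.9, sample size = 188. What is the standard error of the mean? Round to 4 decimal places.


SE = sigma / sqrt(n)
sqrt(188) ≈ 13.711309
SE = 19.9 / 13.711309 ≈ 1.451357

1.4514


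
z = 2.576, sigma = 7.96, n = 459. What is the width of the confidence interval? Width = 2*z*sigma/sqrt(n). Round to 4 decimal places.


width = 2*z*sigma/sqrt(n)
2*z*sigma = 2 * 2.576 * 7.96 = 41.00992
sqrt(459) ≈ 21.424285
width = 41.00992 / 21.424285 ≈ 1.914179

1.9142


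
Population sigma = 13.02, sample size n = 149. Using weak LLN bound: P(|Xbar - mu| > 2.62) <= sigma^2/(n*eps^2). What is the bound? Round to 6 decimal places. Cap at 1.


bound = min(1, sigma^2/(n*eps^2))
sigma^2 = 13.02^2 = 169.5204
n*eps^2 = 149 * 2.62^2 = 149 * 6.8644 = 1022.7956
sigma^2/(n*eps^2) = 169.5204 / 1022.7956 ≈ 0.16574221

0.165742


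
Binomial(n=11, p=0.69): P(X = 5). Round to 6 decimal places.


P = C(n,k) * p^k * (1-p)^(n-k)
C(11,5) = 462
p^k = 0.69^5 ≈ 0.1564031
(1-p)^(n-k) = 0.31^6 ≈ 0.0008875037
P = 462 * 0.1564031 * 0.0008875037 ≈ 0.064129

0.064129


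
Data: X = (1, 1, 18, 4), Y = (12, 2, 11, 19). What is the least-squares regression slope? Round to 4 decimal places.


b = sum((xi-xbar)(yi-ybar)) / sum((xi-xbar)^2)
n = 4, xbar = 24/4 = 6, ybar = 44/4 = 11
Sxy = sum((xi-xbar)(yi-ybar)) = 24
Sxx = sum((xi-xbar)^2) = 198
b = Sxy / Sxx = 4/33 ≈ 0.121212

0.1212


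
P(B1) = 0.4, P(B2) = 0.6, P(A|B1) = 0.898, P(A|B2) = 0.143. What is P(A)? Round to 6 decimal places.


P(A) = P(A|B1)*P(B1) + P(A|B2)*P(B2)
P(A|B1)*P(B1) = 0.898 * 0.4 = 0.3592
P(A|B2)*P(B2) = 0.143 * 0.6 = 0.0858
P(A) = 0.3592 + 0.0858 = 0.445

0.445000


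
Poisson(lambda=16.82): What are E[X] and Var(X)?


E[X] = Var(X) = lambda = 16.82

16.82, 16.82


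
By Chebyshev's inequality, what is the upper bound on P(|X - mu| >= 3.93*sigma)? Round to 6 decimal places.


P <= 1/k^2
k^2 = 3.93^2 = 15.4449
1/k^2 = 1 / 15.4449 ≈ 0.06474629

0.064746


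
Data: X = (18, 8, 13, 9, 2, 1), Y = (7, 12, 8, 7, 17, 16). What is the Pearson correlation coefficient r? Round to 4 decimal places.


r = sum((xi-xbar)(yi-ybar)) / sqrt(sum((xi-xbar)^2) * sum((yi-ybar)^2))
n = 6, xbar = 51/6 = 8.5, ybar = 67/6 ≈ 11.166667
Sxy = sum((xi-xbar)(yi-ybar)) = -130.5
Sxx = sum((xi-xbar)^2) = 209.5
Syy = sum((yi-ybar)^2) = 617/6 ≈ 102.833333
sqrt(Sxx*Syy) ≈ 146.777326
r = Sxy / sqrt(Sxx*Syy) = -130.5 / 146.777326 ≈ -0.889102

-0.8891


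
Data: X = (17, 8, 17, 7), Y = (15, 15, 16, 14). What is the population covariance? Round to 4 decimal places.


Cov = (1/n)*sum((xi-xbar)(yi-ybar))
n = 4, xbar = 49/4 = 12.25, ybar = 60/4 = 15
sum((xi-xbar)(yi-ybar)) = 10
Cov = 10 / 4 = 2.5

2.5000


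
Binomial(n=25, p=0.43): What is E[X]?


E[X] = n*p = 25 * 0.43 = 10.75

10.75


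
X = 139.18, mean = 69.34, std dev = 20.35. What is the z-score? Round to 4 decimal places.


z = (X - mu) / sigma
X - mu = 139.18 - 69.34 = 69.84
z = 69.84 / 20.35 = 6984/2035 ≈ 3.431941

3.4319


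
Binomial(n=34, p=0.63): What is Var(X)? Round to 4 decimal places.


Var = n*p*(1-p) = 34 * 0.63 * 0.37 = 7.9254

7.9254


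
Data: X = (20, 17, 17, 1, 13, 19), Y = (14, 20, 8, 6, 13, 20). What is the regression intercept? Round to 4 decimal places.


a = ybar - b*xbar, where b = sum((xi-xbar)(yi-ybar)) / sum((xi-xbar)^2)
n = 6, xbar = 87/6 = 14.5, ybar = 81/6 = 13.5
Sxy = sum((xi-xbar)(yi-ybar)) = 136.5
Sxx = sum((xi-xbar)^2) = 247.5
b = Sxy / Sxx = 91/165 ≈ 0.551515
a = 13.5 - 0.551515 * 14.5 = 908/165 ≈ 5.503030

5.5030


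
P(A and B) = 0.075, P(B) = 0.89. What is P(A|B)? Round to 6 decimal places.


P(A|B) = P(A and B) / P(B) = 0.075 / 0.89 = 15/178 ≈ 0.08426966

0.084270


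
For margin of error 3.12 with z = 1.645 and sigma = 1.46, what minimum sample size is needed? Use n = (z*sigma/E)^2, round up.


z*sigma/E = 1.645 * 1.46 / 3.12 ≈ 0.769776
(z*sigma/E)^2 ≈ 0.592555
round up: n = 1

1


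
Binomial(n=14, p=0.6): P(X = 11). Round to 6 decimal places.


P = C(n,k) * p^k * (1-p)^(n-k)
C(14,11) = 364
p^k = 0.6^11 ≈ 0.003627971
(1-p)^(n-k) = 0.4^3 = 0.064
P = 364 * 0.003627971 * 0.064 ≈ 0.084517

0.084517


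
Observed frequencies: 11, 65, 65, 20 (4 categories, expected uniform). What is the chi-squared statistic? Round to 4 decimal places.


chi2 = sum((O-E)^2/E), E = total/4
total = 161, E = 161/4 = 40.25
(11 - 40.25)^2 / 40.25 = 855.5625 / 40.25 = 13689/644 ≈ 21.256211
(65 - 40.25)^2 / 40.25 = 612.5625 / 40.25 = 9801/644 ≈ 15.218944
(65 - 40.25)^2 / 40.25 = 612.5625 / 40.25 = 9801/644 ≈ 15.218944
(20 - 40.25)^2 / 40.25 = 410.0625 / 40.25 = 6561/644 ≈ 10.187888
chi2 = 9963/161 ≈ 61.881988

61.8820


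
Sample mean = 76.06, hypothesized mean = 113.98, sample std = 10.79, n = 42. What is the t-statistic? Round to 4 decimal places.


t = (xbar - mu0) / (s/sqrt(n))
xbar - mu0 = 76.06 - 113.98 = -37.92
sqrt(42) ≈ 6.48074070
s/sqrt(n) = 10.79 / 6.48074070 ≈ 1.66493315
t = -37.92 / 1.66493315 ≈ -22.775689

-22.7757


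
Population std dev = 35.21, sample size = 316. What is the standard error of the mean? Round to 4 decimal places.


SE = sigma / sqrt(n)
sqrt(316) ≈ 17.776389
SE = 35.21 / 17.776389 ≈ 1.980717

1.9807


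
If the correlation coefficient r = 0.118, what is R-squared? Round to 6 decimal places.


R^2 = r^2 = (0.118)^2 = 0.013924

0.013924


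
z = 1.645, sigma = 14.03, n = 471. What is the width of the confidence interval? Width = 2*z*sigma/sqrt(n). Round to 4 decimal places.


width = 2*z*sigma/sqrt(n)
2*z*sigma = 2 * 1.645 * 14.03 = 46.1587
sqrt(471) ≈ 21.702534
width = 46.1587 / 21.702534 ≈ 2.126881

2.1269


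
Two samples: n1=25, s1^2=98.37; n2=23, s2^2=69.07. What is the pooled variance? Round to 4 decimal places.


sp^2 = ((n1-1)*s1^2 + (n2-1)*s2^2)/(n1+n2-2)
(n1-1)*s1^2 = 24 * 98.37 = 2360.88
(n2-1)*s2^2 = 22 * 69.07 = 1519.54
numerator = 2360.88 + 1519.54 = 3880.42
n1+n2-2 = 46
sp^2 = 3880.42 / 46 = 194021/2300 ≈ 84.356957

84.3570


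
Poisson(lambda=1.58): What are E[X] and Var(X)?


E[X] = Var(X) = lambda = 1.58

1.58, 1.58


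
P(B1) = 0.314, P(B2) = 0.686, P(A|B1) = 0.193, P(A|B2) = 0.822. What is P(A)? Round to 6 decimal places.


P(A) = P(A|B1)*P(B1) + P(A|B2)*P(B2)
P(A|B1)*P(B1) = 0.193 * 0.314 = 0.060602
P(A|B2)*P(B2) = 0.822 * 0.686 = 0.563892
P(A) = 0.060602 + 0.563892 = 0.624494

0.624494


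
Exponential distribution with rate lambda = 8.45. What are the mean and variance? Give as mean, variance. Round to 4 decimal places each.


mean = 1/lam, var = 1/lam^2
mean = 1 / 8.45 = 20/169 ≈ 0.118343
lam^2 = 8.45^2 = 71.4025
var = 1 / 71.4025 ≈ 0.014005

0.1183, 0.0140


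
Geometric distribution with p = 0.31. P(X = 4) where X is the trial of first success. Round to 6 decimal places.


P = (1-p)^(k-1) * p
(1-p)^(k-1) = 0.69^3 = 0.328509
P = 0.328509 * 0.31 ≈ 0.1018378

0.101838


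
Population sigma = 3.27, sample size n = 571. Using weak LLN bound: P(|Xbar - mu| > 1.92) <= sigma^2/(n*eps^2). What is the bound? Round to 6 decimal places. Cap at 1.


bound = min(1, sigma^2/(n*eps^2))
sigma^2 = 3.27^2 = 10.6929
n*eps^2 = 571 * 1.92^2 = 571 * 3.6864 = 2104.9344
sigma^2/(n*eps^2) = 10.6929 / 2104.9344 ≈ 0.00507992

0.005080


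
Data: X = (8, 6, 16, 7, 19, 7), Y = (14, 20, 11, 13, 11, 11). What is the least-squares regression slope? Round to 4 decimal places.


b = sum((xi-xbar)(yi-ybar)) / sum((xi-xbar)^2)
n = 6, xbar = 63/6 = 10.5, ybar = 80/6 = 40/3 ≈ 13.333333
Sxy = sum((xi-xbar)(yi-ybar)) = -55
Sxx = sum((xi-xbar)^2) = 153.5
b = Sxy / Sxx = -110/307 ≈ -0.358306

-0.3583


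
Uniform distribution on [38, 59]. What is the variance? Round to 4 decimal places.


Var = (b-a)^2 / 12
(b-a)^2 = (59 - 38)^2 = 441
Var = 441/12 = 36.75

36.7500


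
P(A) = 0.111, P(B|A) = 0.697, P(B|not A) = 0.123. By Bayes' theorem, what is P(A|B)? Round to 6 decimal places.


P(A|B) = P(B|A)*P(A) / P(B), P(B) = P(B|A)*P(A) + P(B|not A)*P(not A)
P(B|A)*P(A) = 0.697 * 0.111 = 0.077367
P(B|not A)*P(not A) = 0.123 * 0.889 = 0.109347
P(B) = 0.077367 + 0.109347 = 0.186714
P(A|B) = 0.077367 / 0.186714 = 629/1518 ≈ 0.41436100

0.414361


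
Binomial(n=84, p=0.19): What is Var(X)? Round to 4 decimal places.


Var = n*p*(1-p) = 84 * 0.19 * 0.81 = 12.9276

12.9276


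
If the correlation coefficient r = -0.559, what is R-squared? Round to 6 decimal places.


R^2 = r^2 = (-0.559)^2 = 0.312481

0.312481


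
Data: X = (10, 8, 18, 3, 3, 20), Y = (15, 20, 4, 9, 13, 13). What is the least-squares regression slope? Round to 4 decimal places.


b = sum((xi-xbar)(yi-ybar)) / sum((xi-xbar)^2)
n = 6, xbar = 62/6 = 31/3 ≈ 10.333333, ybar = 74/6 = 37/3 ≈ 12.333333
Sxy = sum((xi-xbar)(yi-ybar)) = -170/3 ≈ -56.666667
Sxx = sum((xi-xbar)^2) = 796/3 ≈ 265.333333
b = Sxy / Sxx = -85/398 ≈ -0.213568

-0.2136


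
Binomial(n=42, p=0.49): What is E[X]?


E[X] = n*p = 42 * 0.49 = 20.58

20.58


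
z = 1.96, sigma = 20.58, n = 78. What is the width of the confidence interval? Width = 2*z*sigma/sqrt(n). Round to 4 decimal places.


width = 2*z*sigma/sqrt(n)
2*z*sigma = 2 * 1.96 * 20.58 = 80.6736
sqrt(78) ≈ 8.831761
width = 80.6736 / 8.831761 ≈ 9.134486

9.1345


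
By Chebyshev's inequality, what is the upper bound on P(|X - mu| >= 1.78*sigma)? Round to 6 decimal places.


P <= 1/k^2
k^2 = 1.78^2 = 3.1684
1/k^2 = 1 / 3.1684 = 2500/7921 ≈ 0.31561672

0.315617


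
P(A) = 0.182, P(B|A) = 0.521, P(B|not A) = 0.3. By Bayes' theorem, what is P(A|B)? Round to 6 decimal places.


P(A|B) = P(B|A)*P(A) / P(B), P(B) = P(B|A)*P(A) + P(B|not A)*P(not A)
P(B|A)*P(A) = 0.521 * 0.182 = 0.094822
P(B|not A)*P(not A) = 0.3 * 0.818 = 0.2454
P(B) = 0.094822 + 0.2454 = 0.340222
P(A|B) = 0.094822 / 0.340222 ≈ 0.27870626

0.278706


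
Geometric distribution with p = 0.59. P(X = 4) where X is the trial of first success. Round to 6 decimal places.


P = (1-p)^(k-1) * p
(1-p)^(k-1) = 0.41^3 = 0.068921
P = 0.068921 * 0.59 = 0.04066339

0.040663


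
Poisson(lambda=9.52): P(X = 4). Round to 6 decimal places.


P = e^(-lam) * lam^k / k!
e^(-9.52) ≈ 0.00007336966
lam^k = 9.52^4 ≈ 8213.869404
k! = 4! = 24
P = 0.00007336966 * 8213.869404 / 24 ≈ 0.025110

0.025110


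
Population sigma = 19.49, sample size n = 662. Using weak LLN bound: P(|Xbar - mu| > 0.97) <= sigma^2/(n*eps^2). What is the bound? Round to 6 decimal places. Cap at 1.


bound = min(1, sigma^2/(n*eps^2))
sigma^2 = 19.49^2 = 379.8601
n*eps^2 = 662 * 0.97^2 = 662 * 0.9409 = 622.8758
sigma^2/(n*eps^2) = 379.8601 / 622.8758 ≈ 0.60984887

0.609849


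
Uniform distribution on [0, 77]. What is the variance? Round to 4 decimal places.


Var = (b-a)^2 / 12
(b-a)^2 = (77 - 0)^2 = 5929
Var = 5929/12 ≈ 494.083333

494.0833


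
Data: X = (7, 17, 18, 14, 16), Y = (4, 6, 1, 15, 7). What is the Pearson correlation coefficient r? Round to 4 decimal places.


r = sum((xi-xbar)(yi-ybar)) / sqrt(sum((xi-xbar)^2) * sum((yi-ybar)^2))
n = 5, xbar = 72/5 = 14.4, ybar = 33/5 = 6.6
Sxy = sum((xi-xbar)(yi-ybar)) = -5.2
Sxx = sum((xi-xbar)^2) = 77.2
Syy = sum((yi-ybar)^2) = 109.2
sqrt(Sxx*Syy) ≈ 91.816338
r = Sxy / sqrt(Sxx*Syy) = -5.2 / 91.816338 ≈ -0.056635

-0.0566


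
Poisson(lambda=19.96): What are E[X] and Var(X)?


E[X] = Var(X) = lambda = 19.96

19.96, 19.96


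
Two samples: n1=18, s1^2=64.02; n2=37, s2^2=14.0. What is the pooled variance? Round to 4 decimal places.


sp^2 = ((n1-1)*s1^2 + (n2-1)*s2^2)/(n1+n2-2)
(n1-1)*s1^2 = 17 * 64.02 = 1088.34
(n2-1)*s2^2 = 36 * 14.0 = 504
numerator = 1088.34 + 504 = 1592.34
n1+n2-2 = 53
sp^2 = 1592.34 / 53 = 79617/2650 ≈ 30.044151

30.0442


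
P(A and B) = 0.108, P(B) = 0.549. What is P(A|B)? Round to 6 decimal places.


P(A|B) = P(A and B) / P(B) = 0.108 / 0.549 = 12/61 ≈ 0.19672131

0.196721


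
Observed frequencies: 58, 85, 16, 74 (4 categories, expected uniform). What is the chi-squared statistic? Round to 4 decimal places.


chi2 = sum((O-E)^2/E), E = total/4
total = 233, E = 233/4 = 58.25
(58 - 58.25)^2 / 58.25 = 0.0625 / 58.25 = 1/932 ≈ 0.001073
(85 - 58.25)^2 / 58.25 = 715.5625 / 58.25 = 11449/932 ≈ 12.284335
(16 - 58.25)^2 / 58.25 = 1785.0625 / 58.25 = 28561/932 ≈ 30.644850
(74 - 58.25)^2 / 58.25 = 248.0625 / 58.25 = 3969/932 ≈ 4.258584
chi2 = 10995/233 ≈ 47.188841

47.1888


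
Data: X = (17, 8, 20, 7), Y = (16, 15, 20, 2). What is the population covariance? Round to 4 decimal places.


Cov = (1/n)*sum((xi-xbar)(yi-ybar))
n = 4, xbar = 52/4 = 13, ybar = 53/4 = 13.25
sum((xi-xbar)(yi-ybar)) = 117
Cov = 117 / 4 = 29.25

29.2500


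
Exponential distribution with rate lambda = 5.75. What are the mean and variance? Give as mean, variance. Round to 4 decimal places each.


mean = 1/lam, var = 1/lam^2
mean = 1 / 5.75 = 4/23 ≈ 0.173913
lam^2 = 5.75^2 = 33.0625
var = 1 / 33.0625 = 16/529 ≈ 0.030246

0.1739, 0.0302


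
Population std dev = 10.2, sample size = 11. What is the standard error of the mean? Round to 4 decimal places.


SE = sigma / sqrt(n)
sqrt(11) ≈ 3.316625
SE = 10.2 / 3.316625 ≈ 3.075416

3.0754


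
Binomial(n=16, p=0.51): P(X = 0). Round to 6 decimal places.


P = C(n,k) * p^k * (1-p)^(n-k)
C(16,0) = 1
p^k = 0.51^0 = 1
(1-p)^(n-k) = 0.49^16 ≈ 0.00001104428
P = 1 * 1 * 0.00001104428 ≈ 0.000011

0.000011


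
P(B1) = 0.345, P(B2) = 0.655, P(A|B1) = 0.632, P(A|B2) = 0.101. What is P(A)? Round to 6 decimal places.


P(A) = P(A|B1)*P(B1) + P(A|B2)*P(B2)
P(A|B1)*P(B1) = 0.632 * 0.345 = 0.21804
P(A|B2)*P(B2) = 0.101 * 0.655 = 0.066155
P(A) = 0.21804 + 0.066155 = 0.284195

0.284195


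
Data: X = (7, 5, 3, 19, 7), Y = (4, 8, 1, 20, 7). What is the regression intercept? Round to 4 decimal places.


a = ybar - b*xbar, where b = sum((xi-xbar)(yi-ybar)) / sum((xi-xbar)^2)
n = 5, xbar = 41/5 = 8.2, ybar = 40/5 = 8
Sxy = sum((xi-xbar)(yi-ybar)) = 172
Sxx = sum((xi-xbar)^2) = 156.8
b = Sxy / Sxx = 215/196 ≈ 1.096939
a = 8 - 1.096939 * 8.2 = -195/196 ≈ -0.994898

-0.9949


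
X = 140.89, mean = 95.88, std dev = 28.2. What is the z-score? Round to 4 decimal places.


z = (X - mu) / sigma
X - mu = 140.89 - 95.88 = 45.01
z = 45.01 / 28.2 = 4501/2820 ≈ 1.596099

1.5961


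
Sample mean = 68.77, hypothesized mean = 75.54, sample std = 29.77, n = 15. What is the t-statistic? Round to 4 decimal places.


t = (xbar - mu0) / (s/sqrt(n))
xbar - mu0 = 68.77 - 75.54 = -6.77
sqrt(15) ≈ 3.87298335
s/sqrt(n) = 29.77 / 3.87298335 ≈ 7.68658095
t = -6.77 / 7.68658095 ≈ -0.880756

-0.8808


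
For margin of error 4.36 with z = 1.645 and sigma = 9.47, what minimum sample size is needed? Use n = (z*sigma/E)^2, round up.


z*sigma/E = 1.645 * 9.47 / 4.36 ≈ 3.572970
(z*sigma/E)^2 ≈ 12.766116
round up: n = 13

13


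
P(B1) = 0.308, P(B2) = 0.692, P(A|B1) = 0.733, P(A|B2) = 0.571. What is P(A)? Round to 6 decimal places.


P(A) = P(A|B1)*P(B1) + P(A|B2)*P(B2)
P(A|B1)*P(B1) = 0.733 * 0.308 = 0.225764
P(A|B2)*P(B2) = 0.571 * 0.692 = 0.395132
P(A) = 0.225764 + 0.395132 = 0.620896

0.620896


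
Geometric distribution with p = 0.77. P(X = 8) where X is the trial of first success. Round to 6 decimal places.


P = (1-p)^(k-1) * p
(1-p)^(k-1) = 0.23^7 ≈ 0.00003404825
P = 0.00003404825 * 0.77 ≈ 0.00002621716

0.000026


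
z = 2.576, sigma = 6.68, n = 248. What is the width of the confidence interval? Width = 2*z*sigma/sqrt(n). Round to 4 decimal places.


width = 2*z*sigma/sqrt(n)
2*z*sigma = 2 * 2.576 * 6.68 = 34.41536
sqrt(248) ≈ 15.748016
width = 34.41536 / 15.748016 ≈ 2.185378

2.1854


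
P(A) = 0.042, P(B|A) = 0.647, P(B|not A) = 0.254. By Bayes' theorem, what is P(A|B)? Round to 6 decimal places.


P(A|B) = P(B|A)*P(A) / P(B), P(B) = P(B|A)*P(A) + P(B|not A)*P(not A)
P(B|A)*P(A) = 0.647 * 0.042 = 0.027174
P(B|not A)*P(not A) = 0.254 * 0.958 = 0.243332
P(B) = 0.027174 + 0.243332 = 0.270506
P(A|B) = 0.027174 / 0.270506 ≈ 0.10045618

0.100456


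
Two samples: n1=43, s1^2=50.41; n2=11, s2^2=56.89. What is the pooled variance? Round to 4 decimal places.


sp^2 = ((n1-1)*s1^2 + (n2-1)*s2^2)/(n1+n2-2)
(n1-1)*s1^2 = 42 * 50.41 = 2117.22
(n2-1)*s2^2 = 10 * 56.89 = 568.9
numerator = 2117.22 + 568.9 = 2686.12
n1+n2-2 = 52
sp^2 = 2686.12 / 52 = 67153/1300 ≈ 51.656154

51.6562


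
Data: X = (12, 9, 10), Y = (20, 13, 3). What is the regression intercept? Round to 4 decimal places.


a = ybar - b*xbar, where b = sum((xi-xbar)(yi-ybar)) / sum((xi-xbar)^2)
n = 3, xbar = 31/3 ≈ 10.333333, ybar = 36/3 = 12
Sxy = sum((xi-xbar)(yi-ybar)) = 15
Sxx = sum((xi-xbar)^2) = 14/3 ≈ 4.666667
b = Sxy / Sxx = 45/14 ≈ 3.214286
a = 12 - 3.214286 * 10.333333 = -297/14 ≈ -21.214286

-21.2143


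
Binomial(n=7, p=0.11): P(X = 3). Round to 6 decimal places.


P = C(n,k) * p^k * (1-p)^(n-k)
C(7,3) = 35
p^k = 0.11^3 = 0.001331
(1-p)^(n-k) = 0.89^4 ≈ 0.6274224
P = 35 * 0.001331 * 0.6274224 ≈ 0.029228

0.029228


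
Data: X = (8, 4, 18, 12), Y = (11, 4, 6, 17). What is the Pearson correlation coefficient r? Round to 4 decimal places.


r = sum((xi-xbar)(yi-ybar)) / sqrt(sum((xi-xbar)^2) * sum((yi-ybar)^2))
n = 4, xbar = 42/4 = 10.5, ybar = 38/4 = 9.5
Sxy = sum((xi-xbar)(yi-ybar)) = 17
Sxx = sum((xi-xbar)^2) = 107
Syy = sum((yi-ybar)^2) = 101
sqrt(Sxx*Syy) ≈ 103.956722
r = Sxy / sqrt(Sxx*Syy) = 17 / 103.956722 ≈ 0.163530

0.1635


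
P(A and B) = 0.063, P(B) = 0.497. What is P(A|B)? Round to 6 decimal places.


P(A|B) = P(A and B) / P(B) = 0.063 / 0.497 = 9/71 ≈ 0.12676056

0.126761


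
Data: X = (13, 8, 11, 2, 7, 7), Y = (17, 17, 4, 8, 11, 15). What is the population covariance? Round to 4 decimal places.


Cov = (1/n)*sum((xi-xbar)(yi-ybar))
n = 6, xbar = 48/6 = 8, ybar = 72/6 = 12
sum((xi-xbar)(yi-ybar)) = 23
Cov = 23 / 6 = 23/6 ≈ 3.833333

3.8333


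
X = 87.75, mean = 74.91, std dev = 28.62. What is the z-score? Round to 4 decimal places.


z = (X - mu) / sigma
X - mu = 87.75 - 74.91 = 12.84
z = 12.84 / 28.62 = 214/477 ≈ 0.448637

0.4486


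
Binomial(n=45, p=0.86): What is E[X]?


E[X] = n*p = 45 * 0.86 = 38.7

38.7


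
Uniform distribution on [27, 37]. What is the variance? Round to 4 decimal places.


Var = (b-a)^2 / 12
(b-a)^2 = (37 - 27)^2 = 100
Var = 100/12 ≈ 8.333333

8.3333


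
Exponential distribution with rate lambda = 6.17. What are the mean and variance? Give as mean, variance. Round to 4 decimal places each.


mean = 1/lam, var = 1/lam^2
mean = 1 / 6.17 = 100/617 ≈ 0.162075
lam^2 = 6.17^2 = 38.0689
var = 1 / 38.0689 ≈ 0.026268

0.1621, 0.0263


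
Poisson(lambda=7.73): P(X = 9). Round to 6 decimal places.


P = e^(-lam) * lam^k / k!
e^(-7.73) ≈ 0.0004394441
lam^k = 7.73^9 ≈ 98540655.127028
k! = 9! = 362880
P = 0.0004394441 * 98540655.127028 / 362880 ≈ 0.119332

0.119332


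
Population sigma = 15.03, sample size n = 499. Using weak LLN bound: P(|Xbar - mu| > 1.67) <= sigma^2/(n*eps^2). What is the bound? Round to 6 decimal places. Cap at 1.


bound = min(1, sigma^2/(n*eps^2))
sigma^2 = 15.03^2 = 225.9009
n*eps^2 = 499 * 1.67^2 = 499 * 2.7889 = 1391.6611
sigma^2/(n*eps^2) = 225.9009 / 1391.6611 = 81/499 ≈ 0.16232465

0.162325


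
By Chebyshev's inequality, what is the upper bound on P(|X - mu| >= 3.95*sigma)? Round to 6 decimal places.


P <= 1/k^2
k^2 = 3.95^2 = 15.6025
1/k^2 = 1 / 15.6025 = 400/6241 ≈ 0.06409229

0.064092


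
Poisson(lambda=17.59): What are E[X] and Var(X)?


E[X] = Var(X) = lambda = 17.59

17.59, 17.59


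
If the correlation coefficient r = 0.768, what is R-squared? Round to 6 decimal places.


R^2 = r^2 = (0.768)^2 = 0.589824

0.589824


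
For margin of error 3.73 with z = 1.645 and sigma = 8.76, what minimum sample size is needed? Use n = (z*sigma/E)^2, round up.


z*sigma/E = 1.645 * 8.76 / 3.73 ≈ 3.863324
(z*sigma/E)^2 ≈ 14.925275
round up: n = 15

15


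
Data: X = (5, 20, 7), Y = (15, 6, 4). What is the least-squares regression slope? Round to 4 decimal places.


b = sum((xi-xbar)(yi-ybar)) / sum((xi-xbar)^2)
n = 3, xbar = 32/3 ≈ 10.666667, ybar = 25/3 ≈ 8.333333
Sxy = sum((xi-xbar)(yi-ybar)) = -131/3 ≈ -43.666667
Sxx = sum((xi-xbar)^2) = 398/3 ≈ 132.666667
b = Sxy / Sxx = -131/398 ≈ -0.329146

-0.3291


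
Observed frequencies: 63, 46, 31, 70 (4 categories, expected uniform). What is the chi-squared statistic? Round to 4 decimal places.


chi2 = sum((O-E)^2/E), E = total/4
total = 210, E = 210/4 = 52.5
(63 - 52.5)^2 / 52.5 = 110.25 / 52.5 = 2.1
(46 - 52.5)^2 / 52.5 = 42.25 / 52.5 = 169/210 ≈ 0.804762
(31 - 52.5)^2 / 52.5 = 462.25 / 52.5 = 1849/210 ≈ 8.804762
(70 - 52.5)^2 / 52.5 = 306.25 / 52.5 = 35/6 ≈ 5.833333
chi2 = 614/35 ≈ 17.542857

17.5429


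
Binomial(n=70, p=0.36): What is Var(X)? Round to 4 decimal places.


Var = n*p*(1-p) = 70 * 0.36 * 0.64 = 16.128

16.1280


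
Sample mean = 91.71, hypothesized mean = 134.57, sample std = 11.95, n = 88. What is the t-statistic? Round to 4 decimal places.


t = (xbar - mu0) / (s/sqrt(n))
xbar - mu0 = 91.71 - 134.57 = -42.86
sqrt(88) ≈ 9.38083152
s/sqrt(n) = 11.95 / 9.38083152 ≈ 1.27387428
t = -42.86 / 1.27387428 ≈ -33.645392

-33.6454


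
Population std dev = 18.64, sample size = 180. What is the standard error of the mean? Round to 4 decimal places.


SE = sigma / sqrt(n)
sqrt(180) ≈ 13.416408
SE = 18.64 / 13.416408 ≈ 1.389344

1.3893


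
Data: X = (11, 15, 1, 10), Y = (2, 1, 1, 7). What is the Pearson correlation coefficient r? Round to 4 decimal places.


r = sum((xi-xbar)(yi-ybar)) / sqrt(sum((xi-xbar)^2) * sum((yi-ybar)^2))
n = 4, xbar = 37/4 = 9.25, ybar = 11/4 = 2.75
Sxy = sum((xi-xbar)(yi-ybar)) = 6.25
Sxx = sum((xi-xbar)^2) = 104.75
Syy = sum((yi-ybar)^2) = 24.75
sqrt(Sxx*Syy) ≈ 50.917212
r = Sxy / sqrt(Sxx*Syy) = 6.25 / 50.917212 ≈ 0.122748

0.1227


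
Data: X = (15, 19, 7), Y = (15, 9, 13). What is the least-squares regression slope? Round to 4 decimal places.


b = sum((xi-xbar)(yi-ybar)) / sum((xi-xbar)^2)
n = 3, xbar = 41/3 ≈ 13.666667, ybar = 37/3 ≈ 12.333333
Sxy = sum((xi-xbar)(yi-ybar)) = -56/3 ≈ -18.666667
Sxx = sum((xi-xbar)^2) = 224/3 ≈ 74.666667
b = Sxy / Sxx = -0.25

-0.2500


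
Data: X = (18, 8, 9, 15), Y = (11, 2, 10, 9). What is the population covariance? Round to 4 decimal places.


Cov = (1/n)*sum((xi-xbar)(yi-ybar))
n = 4, xbar = 50/4 = 12.5, ybar = 32/4 = 8
sum((xi-xbar)(yi-ybar)) = 39
Cov = 39 / 4 = 9.75

9.7500


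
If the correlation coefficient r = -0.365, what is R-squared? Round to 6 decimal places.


R^2 = r^2 = (-0.365)^2 = 0.133225

0.133225


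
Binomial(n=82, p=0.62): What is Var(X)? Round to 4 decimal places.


Var = n*p*(1-p) = 82 * 0.62 * 0.38 = 19.3192

19.3192


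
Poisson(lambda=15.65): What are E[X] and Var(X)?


E[X] = Var(X) = lambda = 15.65

15.65, 15.65


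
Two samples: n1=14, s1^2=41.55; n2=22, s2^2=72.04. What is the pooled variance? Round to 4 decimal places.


sp^2 = ((n1-1)*s1^2 + (n2-1)*s2^2)/(n1+n2-2)
(n1-1)*s1^2 = 13 * 41.55 = 540.15
(n2-1)*s2^2 = 21 * 72.04 = 1512.84
numerator = 540.15 + 1512.84 = 2052.99
n1+n2-2 = 34
sp^2 = 2052.99 / 34 = 205299/3400 ≈ 60.382059

60.3821


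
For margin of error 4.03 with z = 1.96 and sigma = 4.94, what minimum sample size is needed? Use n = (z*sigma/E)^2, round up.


z*sigma/E = 1.96 * 4.94 / 4.03 = 1862/775 ≈ 2.402581
(z*sigma/E)^2 ≈ 5.772394
round up: n = 6

6


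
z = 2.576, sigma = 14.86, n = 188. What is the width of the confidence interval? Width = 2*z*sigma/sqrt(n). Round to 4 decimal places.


width = 2*z*sigma/sqrt(n)
2*z*sigma = 2 * 2.576 * 14.86 = 76.55872
sqrt(188) ≈ 13.711309
width = 76.55872 / 13.711309 ≈ 5.583619

5.5836


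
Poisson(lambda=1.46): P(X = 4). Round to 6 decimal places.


P = e^(-lam) * lam^k / k!
e^(-1.46) ≈ 0.2322363
lam^k = 1.46^4 ≈ 4.543719
k! = 4! = 24
P = 0.2322363 * 4.543719 / 24 ≈ 0.043967

0.043967


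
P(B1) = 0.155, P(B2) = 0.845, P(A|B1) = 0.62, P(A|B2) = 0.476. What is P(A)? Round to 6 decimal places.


P(A) = P(A|B1)*P(B1) + P(A|B2)*P(B2)
P(A|B1)*P(B1) = 0.62 * 0.155 = 0.0961
P(A|B2)*P(B2) = 0.476 * 0.845 = 0.40222
P(A) = 0.0961 + 0.40222 = 0.49832

0.498320


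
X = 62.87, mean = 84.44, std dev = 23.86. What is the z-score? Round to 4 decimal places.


z = (X - mu) / sigma
X - mu = 62.87 - 84.44 = -21.57
z = -21.57 / 23.86 = -2157/2386 ≈ -0.904023

-0.9040
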